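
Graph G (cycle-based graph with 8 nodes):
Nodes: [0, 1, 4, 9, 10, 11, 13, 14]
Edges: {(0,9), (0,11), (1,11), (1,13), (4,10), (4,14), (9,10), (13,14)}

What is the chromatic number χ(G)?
Clique number ω(G) = 2 (lower bound: χ ≥ ω).
The graph is bipartite (no odd cycle), so 2 colors suffice: χ(G) = 2.
A valid 2-coloring: color 1: [0, 1, 10, 14]; color 2: [4, 9, 11, 13].

χ(G) = 2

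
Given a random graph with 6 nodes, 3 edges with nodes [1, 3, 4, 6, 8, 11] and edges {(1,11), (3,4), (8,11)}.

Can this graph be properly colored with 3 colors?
A valid 3-coloring: color 1: [4, 6, 11]; color 2: [1, 3, 8].
(χ(G) = 2 ≤ 3.)

Yes, G is 3-colorable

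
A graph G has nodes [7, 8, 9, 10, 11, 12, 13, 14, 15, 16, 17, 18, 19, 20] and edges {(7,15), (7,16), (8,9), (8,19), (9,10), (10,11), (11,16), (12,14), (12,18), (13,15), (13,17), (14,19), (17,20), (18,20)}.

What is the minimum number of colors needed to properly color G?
χ(G) = 2

Clique number ω(G) = 2 (lower bound: χ ≥ ω).
The graph is bipartite (no odd cycle), so 2 colors suffice: χ(G) = 2.
A valid 2-coloring: color 1: [7, 9, 11, 12, 13, 19, 20]; color 2: [8, 10, 14, 15, 16, 17, 18].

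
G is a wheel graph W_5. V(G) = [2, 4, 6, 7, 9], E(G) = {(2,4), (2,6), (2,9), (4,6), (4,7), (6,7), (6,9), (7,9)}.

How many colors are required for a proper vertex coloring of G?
χ(G) = 3

Clique number ω(G) = 3 (lower bound: χ ≥ ω).
The clique on [2, 6, 9] has size 3, forcing χ ≥ 3, and the coloring below uses 3 colors, so χ(G) = 3.
A valid 3-coloring: color 1: [6]; color 2: [4, 9]; color 3: [2, 7].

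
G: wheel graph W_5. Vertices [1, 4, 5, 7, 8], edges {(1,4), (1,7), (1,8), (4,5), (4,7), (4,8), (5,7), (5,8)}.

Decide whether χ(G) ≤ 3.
Yes, G is 3-colorable

A valid 3-coloring: color 1: [4]; color 2: [7, 8]; color 3: [1, 5].
(χ(G) = 3 ≤ 3.)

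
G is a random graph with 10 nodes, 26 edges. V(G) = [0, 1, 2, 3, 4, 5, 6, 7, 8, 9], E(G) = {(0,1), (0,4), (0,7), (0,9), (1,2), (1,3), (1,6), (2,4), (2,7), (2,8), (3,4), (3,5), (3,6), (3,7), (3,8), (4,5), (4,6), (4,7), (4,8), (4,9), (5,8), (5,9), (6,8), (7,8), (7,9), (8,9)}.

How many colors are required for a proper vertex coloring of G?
Clique number ω(G) = 4 (lower bound: χ ≥ ω).
The clique on [0, 4, 7, 9] has size 4, forcing χ ≥ 4, and the coloring below uses 4 colors, so χ(G) = 4.
A valid 4-coloring: color 1: [1, 4]; color 2: [0, 8]; color 3: [5, 6, 7]; color 4: [2, 3, 9].

χ(G) = 4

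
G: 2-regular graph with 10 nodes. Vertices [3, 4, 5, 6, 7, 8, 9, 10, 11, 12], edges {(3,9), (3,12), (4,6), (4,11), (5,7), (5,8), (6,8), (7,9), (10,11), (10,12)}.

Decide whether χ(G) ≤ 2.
A valid 2-coloring: color 1: [3, 4, 7, 8, 10]; color 2: [5, 6, 9, 11, 12].
(χ(G) = 2 ≤ 2.)

Yes, G is 2-colorable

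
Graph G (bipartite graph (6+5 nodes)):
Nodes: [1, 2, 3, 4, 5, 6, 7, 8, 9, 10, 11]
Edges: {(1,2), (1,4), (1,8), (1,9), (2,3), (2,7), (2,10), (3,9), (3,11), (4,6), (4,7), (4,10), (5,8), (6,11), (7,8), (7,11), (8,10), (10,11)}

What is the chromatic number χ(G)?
χ(G) = 2

Clique number ω(G) = 2 (lower bound: χ ≥ ω).
The graph is bipartite (no odd cycle), so 2 colors suffice: χ(G) = 2.
A valid 2-coloring: color 1: [1, 3, 5, 6, 7, 10]; color 2: [2, 4, 8, 9, 11].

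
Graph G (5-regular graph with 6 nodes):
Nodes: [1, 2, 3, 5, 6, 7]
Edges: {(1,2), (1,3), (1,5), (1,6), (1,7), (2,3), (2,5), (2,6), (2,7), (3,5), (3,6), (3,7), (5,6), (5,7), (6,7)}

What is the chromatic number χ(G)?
Clique number ω(G) = 6 (lower bound: χ ≥ ω).
The clique on [1, 2, 3, 5, 6, 7] has size 6, forcing χ ≥ 6, and the coloring below uses 6 colors, so χ(G) = 6.
A valid 6-coloring: color 1: [2]; color 2: [6]; color 3: [1]; color 4: [5]; color 5: [3]; color 6: [7].

χ(G) = 6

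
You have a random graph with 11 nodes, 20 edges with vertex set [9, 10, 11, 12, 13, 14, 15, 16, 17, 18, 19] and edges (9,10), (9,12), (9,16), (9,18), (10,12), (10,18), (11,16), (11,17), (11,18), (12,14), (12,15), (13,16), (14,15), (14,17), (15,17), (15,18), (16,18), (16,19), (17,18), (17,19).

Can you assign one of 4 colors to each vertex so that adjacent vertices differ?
A valid 4-coloring: color 1: [13, 14, 18, 19]; color 2: [12, 16, 17]; color 3: [9, 11, 15]; color 4: [10].
(χ(G) = 4 ≤ 4.)

Yes, G is 4-colorable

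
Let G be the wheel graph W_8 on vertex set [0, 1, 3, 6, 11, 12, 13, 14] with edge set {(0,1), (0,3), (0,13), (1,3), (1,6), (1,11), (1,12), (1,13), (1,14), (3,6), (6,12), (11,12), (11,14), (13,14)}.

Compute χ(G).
Clique number ω(G) = 3 (lower bound: χ ≥ ω).
Odd cycle [14, 11, 12, 6, 3, 0, 13] needs 3 colors (χ ≥ 3).
Vertex 1 is adjacent to every vertex of [0, 3, 6, 11, 12, 13, 14], which already need 3 colors among themselves, so 1 needs a new color (χ ≥ 4).
The coloring below uses 4 colors, so χ(G) = 4.
A valid 4-coloring: color 1: [1]; color 2: [0, 12, 14]; color 3: [6, 11, 13]; color 4: [3].

χ(G) = 4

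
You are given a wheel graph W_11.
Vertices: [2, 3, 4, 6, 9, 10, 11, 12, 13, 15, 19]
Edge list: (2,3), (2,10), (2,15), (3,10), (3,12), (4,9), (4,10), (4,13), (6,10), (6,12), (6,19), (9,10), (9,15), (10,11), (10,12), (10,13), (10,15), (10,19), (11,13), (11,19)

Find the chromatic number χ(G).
Clique number ω(G) = 3 (lower bound: χ ≥ ω).
The clique on [2, 3, 10] has size 3, forcing χ ≥ 3, and the coloring below uses 3 colors, so χ(G) = 3.
A valid 3-coloring: color 1: [10]; color 2: [2, 9, 12, 13, 19]; color 3: [3, 4, 6, 11, 15].

χ(G) = 3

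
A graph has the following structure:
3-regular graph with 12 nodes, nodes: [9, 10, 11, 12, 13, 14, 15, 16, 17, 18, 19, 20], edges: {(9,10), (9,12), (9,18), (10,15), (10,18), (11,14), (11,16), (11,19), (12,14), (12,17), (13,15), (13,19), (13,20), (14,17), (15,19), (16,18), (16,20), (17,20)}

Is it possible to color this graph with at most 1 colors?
The clique on vertices [9, 10, 18] has size 3 > 1, so it alone needs 3 colors.

No, G is not 1-colorable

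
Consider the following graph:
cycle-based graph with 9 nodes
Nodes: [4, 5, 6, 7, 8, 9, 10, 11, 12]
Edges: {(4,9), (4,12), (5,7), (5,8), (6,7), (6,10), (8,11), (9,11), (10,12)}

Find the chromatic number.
χ(G) = 3

Clique number ω(G) = 2 (lower bound: χ ≥ ω).
Odd cycle [6, 10, 12, 4, 9, 11, 8, 5, 7] needs 3 colors (χ ≥ 3).
The coloring below uses 3 colors, so χ(G) = 3.
A valid 3-coloring: color 1: [5, 6, 9, 12]; color 2: [4, 7, 10, 11]; color 3: [8].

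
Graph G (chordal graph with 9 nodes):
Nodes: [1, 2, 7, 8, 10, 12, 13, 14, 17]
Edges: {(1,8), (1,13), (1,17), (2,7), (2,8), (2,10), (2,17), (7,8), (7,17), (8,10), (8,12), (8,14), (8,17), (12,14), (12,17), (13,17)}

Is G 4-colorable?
Yes, G is 4-colorable

A valid 4-coloring: color 1: [8, 13]; color 2: [10, 14, 17]; color 3: [1, 2, 12]; color 4: [7].
(χ(G) = 4 ≤ 4.)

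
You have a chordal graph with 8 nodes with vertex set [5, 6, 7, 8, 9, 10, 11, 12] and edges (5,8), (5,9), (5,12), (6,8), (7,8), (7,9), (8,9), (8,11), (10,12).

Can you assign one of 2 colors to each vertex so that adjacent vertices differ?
No, G is not 2-colorable

The clique on vertices [5, 8, 9] has size 3 > 2, so it alone needs 3 colors.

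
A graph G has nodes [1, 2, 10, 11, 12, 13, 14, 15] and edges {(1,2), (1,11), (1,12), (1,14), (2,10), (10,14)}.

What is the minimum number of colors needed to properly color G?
χ(G) = 2

Clique number ω(G) = 2 (lower bound: χ ≥ ω).
The graph is bipartite (no odd cycle), so 2 colors suffice: χ(G) = 2.
A valid 2-coloring: color 1: [1, 10, 13, 15]; color 2: [2, 11, 12, 14].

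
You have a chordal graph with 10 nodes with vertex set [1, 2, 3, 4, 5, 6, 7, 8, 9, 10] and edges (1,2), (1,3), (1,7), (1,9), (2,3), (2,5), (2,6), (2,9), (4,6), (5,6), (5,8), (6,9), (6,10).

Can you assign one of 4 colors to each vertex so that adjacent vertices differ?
A valid 4-coloring: color 1: [1, 6, 8]; color 2: [2, 4, 7, 10]; color 3: [3, 5, 9].
(χ(G) = 3 ≤ 4.)

Yes, G is 4-colorable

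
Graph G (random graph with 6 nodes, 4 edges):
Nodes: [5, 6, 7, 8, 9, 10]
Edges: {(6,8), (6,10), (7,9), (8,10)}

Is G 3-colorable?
Yes, G is 3-colorable

A valid 3-coloring: color 1: [5, 6, 7]; color 2: [8, 9]; color 3: [10].
(χ(G) = 3 ≤ 3.)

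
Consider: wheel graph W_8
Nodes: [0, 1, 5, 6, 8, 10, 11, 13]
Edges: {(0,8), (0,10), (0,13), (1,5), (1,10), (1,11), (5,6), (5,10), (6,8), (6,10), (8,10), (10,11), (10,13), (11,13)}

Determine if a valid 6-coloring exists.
Yes, G is 6-colorable

A valid 6-coloring: color 1: [10]; color 2: [1, 8, 13]; color 3: [0, 5, 11]; color 4: [6].
(χ(G) = 4 ≤ 6.)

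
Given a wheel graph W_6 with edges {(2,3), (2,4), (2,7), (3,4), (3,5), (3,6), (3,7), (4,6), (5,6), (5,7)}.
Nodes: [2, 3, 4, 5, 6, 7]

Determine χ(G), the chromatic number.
χ(G) = 4

Clique number ω(G) = 3 (lower bound: χ ≥ ω).
Odd cycle [5, 7, 2, 4, 6] needs 3 colors (χ ≥ 3).
Vertex 3 is adjacent to every vertex of [2, 4, 5, 6, 7], which already need 3 colors among themselves, so 3 needs a new color (χ ≥ 4).
The coloring below uses 4 colors, so χ(G) = 4.
A valid 4-coloring: color 1: [3]; color 2: [4, 5]; color 3: [6, 7]; color 4: [2].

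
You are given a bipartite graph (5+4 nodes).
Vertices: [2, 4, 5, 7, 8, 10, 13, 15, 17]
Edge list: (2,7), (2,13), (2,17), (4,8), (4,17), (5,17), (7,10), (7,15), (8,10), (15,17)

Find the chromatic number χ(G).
χ(G) = 2

Clique number ω(G) = 2 (lower bound: χ ≥ ω).
The graph is bipartite (no odd cycle), so 2 colors suffice: χ(G) = 2.
A valid 2-coloring: color 1: [7, 8, 13, 17]; color 2: [2, 4, 5, 10, 15].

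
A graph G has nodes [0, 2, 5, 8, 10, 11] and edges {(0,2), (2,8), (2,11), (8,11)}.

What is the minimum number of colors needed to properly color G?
χ(G) = 3

Clique number ω(G) = 3 (lower bound: χ ≥ ω).
The clique on [2, 8, 11] has size 3, forcing χ ≥ 3, and the coloring below uses 3 colors, so χ(G) = 3.
A valid 3-coloring: color 1: [2, 5, 10]; color 2: [0, 11]; color 3: [8].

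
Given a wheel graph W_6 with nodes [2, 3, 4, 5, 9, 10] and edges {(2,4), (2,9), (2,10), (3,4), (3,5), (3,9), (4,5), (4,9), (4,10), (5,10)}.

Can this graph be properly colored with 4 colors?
A valid 4-coloring: color 1: [4]; color 2: [5, 9]; color 3: [2, 3]; color 4: [10].
(χ(G) = 4 ≤ 4.)

Yes, G is 4-colorable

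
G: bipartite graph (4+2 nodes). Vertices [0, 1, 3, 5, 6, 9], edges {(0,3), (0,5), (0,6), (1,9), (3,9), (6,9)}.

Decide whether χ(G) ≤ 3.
A valid 3-coloring: color 1: [0, 9]; color 2: [1, 3, 5, 6].
(χ(G) = 2 ≤ 3.)

Yes, G is 3-colorable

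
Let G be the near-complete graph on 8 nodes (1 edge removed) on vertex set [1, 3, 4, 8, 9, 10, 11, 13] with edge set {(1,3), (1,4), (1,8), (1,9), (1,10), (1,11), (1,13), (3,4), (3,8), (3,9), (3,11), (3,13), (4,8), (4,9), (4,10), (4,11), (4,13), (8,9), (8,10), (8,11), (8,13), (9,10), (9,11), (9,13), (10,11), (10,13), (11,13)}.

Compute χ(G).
Clique number ω(G) = 7 (lower bound: χ ≥ ω).
The clique on [1, 4, 8, 9, 10, 11, 13] has size 7, forcing χ ≥ 7, and the coloring below uses 7 colors, so χ(G) = 7.
A valid 7-coloring: color 1: [4]; color 2: [1]; color 3: [11]; color 4: [8]; color 5: [9]; color 6: [13]; color 7: [3, 10].

χ(G) = 7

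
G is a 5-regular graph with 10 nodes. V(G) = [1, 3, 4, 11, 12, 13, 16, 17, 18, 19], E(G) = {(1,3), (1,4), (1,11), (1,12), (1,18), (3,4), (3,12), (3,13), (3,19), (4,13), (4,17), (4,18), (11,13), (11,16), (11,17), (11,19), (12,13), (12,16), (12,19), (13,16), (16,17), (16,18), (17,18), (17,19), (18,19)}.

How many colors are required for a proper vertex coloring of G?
Clique number ω(G) = 3 (lower bound: χ ≥ ω).
Suppose a proper 3-coloring c exists. The clique [1, 3, 4] takes 3 distinct colors; by symmetry let c(1) = 1, c(3) = 2, c(4) = 3.
- Vertex 12: neighbors [1, 3] already have colors [1, 2] ⇒ c(12) = 3.
- Vertex 18: neighbors [1, 4] already have colors [1, 3] ⇒ c(18) = 2.
- Vertex 16: neighbors [18, 12] already have colors [2, 3] ⇒ c(16) = 1.
- Vertex 17: neighbors [16, 18, 4] already have colors [1, 2, 3] — all 3 colors blocked. Contradiction.
The forced assignments end in a contradiction, so G has no proper 3-coloring (χ ≥ 4).
The coloring below uses 4 colors, so χ(G) = 4.
A valid 4-coloring: color 1: [3, 11, 18]; color 2: [1, 13, 17]; color 3: [4, 16, 19]; color 4: [12].

χ(G) = 4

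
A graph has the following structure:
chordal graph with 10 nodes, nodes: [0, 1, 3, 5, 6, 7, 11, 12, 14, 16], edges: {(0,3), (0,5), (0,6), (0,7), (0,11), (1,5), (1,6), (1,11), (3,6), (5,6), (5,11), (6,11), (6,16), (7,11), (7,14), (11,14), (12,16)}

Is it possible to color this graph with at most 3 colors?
No, G is not 3-colorable

The clique on vertices [0, 5, 6, 11] has size 4 > 3, so it alone needs 4 colors.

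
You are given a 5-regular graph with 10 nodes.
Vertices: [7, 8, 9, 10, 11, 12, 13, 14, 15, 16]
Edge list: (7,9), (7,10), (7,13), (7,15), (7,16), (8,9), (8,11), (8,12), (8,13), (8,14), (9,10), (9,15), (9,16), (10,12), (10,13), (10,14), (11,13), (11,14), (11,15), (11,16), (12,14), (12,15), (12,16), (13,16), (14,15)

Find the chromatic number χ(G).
χ(G) = 3

Clique number ω(G) = 3 (lower bound: χ ≥ ω).
The clique on [7, 9, 16] has size 3, forcing χ ≥ 3, and the coloring below uses 3 colors, so χ(G) = 3.
A valid 3-coloring: color 1: [9, 13, 14]; color 2: [7, 11, 12]; color 3: [8, 10, 15, 16].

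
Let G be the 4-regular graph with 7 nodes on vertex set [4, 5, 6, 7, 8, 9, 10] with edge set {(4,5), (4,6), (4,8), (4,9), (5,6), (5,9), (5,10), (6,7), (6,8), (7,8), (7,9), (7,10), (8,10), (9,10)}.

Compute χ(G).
Clique number ω(G) = 3 (lower bound: χ ≥ ω).
Suppose a proper 3-coloring c exists. The clique [4, 5, 6] takes 3 distinct colors; by symmetry let c(4) = 1, c(5) = 2, c(6) = 3.
- Vertex 8: neighbors [4, 6] already have colors [1, 3] ⇒ c(8) = 2.
- Vertex 7: neighbors [8, 6] already have colors [2, 3] ⇒ c(7) = 1.
- Vertex 9: neighbors [4, 5] already have colors [1, 2] ⇒ c(9) = 3.
- Vertex 10: neighbors [7, 5, 9] already have colors [1, 2, 3] — all 3 colors blocked. Contradiction.
The forced assignments end in a contradiction, so G has no proper 3-coloring (χ ≥ 4).
The coloring below uses 4 colors, so χ(G) = 4.
A valid 4-coloring: color 1: [6, 10]; color 2: [5, 8]; color 3: [4, 7]; color 4: [9].

χ(G) = 4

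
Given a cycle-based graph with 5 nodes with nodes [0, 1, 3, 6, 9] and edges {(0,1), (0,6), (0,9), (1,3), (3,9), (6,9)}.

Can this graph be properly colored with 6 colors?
A valid 6-coloring: color 1: [1, 9]; color 2: [0, 3]; color 3: [6].
(χ(G) = 3 ≤ 6.)

Yes, G is 6-colorable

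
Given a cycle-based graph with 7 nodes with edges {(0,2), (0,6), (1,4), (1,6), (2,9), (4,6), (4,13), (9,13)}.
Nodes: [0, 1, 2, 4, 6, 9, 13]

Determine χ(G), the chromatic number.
χ(G) = 3

Clique number ω(G) = 3 (lower bound: χ ≥ ω).
The clique on [1, 4, 6] has size 3, forcing χ ≥ 3, and the coloring below uses 3 colors, so χ(G) = 3.
A valid 3-coloring: color 1: [2, 6, 13]; color 2: [0, 4, 9]; color 3: [1].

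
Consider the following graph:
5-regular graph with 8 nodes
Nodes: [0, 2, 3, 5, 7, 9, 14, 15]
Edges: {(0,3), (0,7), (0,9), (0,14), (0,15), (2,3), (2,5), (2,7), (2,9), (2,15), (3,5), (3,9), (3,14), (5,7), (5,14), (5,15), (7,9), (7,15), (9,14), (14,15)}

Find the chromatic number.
χ(G) = 4

Clique number ω(G) = 4 (lower bound: χ ≥ ω).
The clique on [0, 3, 9, 14] has size 4, forcing χ ≥ 4, and the coloring below uses 4 colors, so χ(G) = 4.
A valid 4-coloring: color 1: [0, 5]; color 2: [3, 7]; color 3: [9, 15]; color 4: [2, 14].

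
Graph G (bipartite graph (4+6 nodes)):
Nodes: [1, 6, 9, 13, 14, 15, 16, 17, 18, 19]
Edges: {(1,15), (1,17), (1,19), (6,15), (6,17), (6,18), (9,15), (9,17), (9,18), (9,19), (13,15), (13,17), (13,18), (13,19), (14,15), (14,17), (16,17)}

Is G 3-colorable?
A valid 3-coloring: color 1: [15, 17, 18, 19]; color 2: [1, 6, 9, 13, 14, 16].
(χ(G) = 2 ≤ 3.)

Yes, G is 3-colorable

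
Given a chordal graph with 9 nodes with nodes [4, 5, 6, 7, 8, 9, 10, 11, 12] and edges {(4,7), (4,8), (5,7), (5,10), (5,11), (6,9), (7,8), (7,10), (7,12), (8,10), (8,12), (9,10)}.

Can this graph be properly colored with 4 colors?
Yes, G is 4-colorable

A valid 4-coloring: color 1: [7, 9, 11]; color 2: [4, 6, 10, 12]; color 3: [5, 8].
(χ(G) = 3 ≤ 4.)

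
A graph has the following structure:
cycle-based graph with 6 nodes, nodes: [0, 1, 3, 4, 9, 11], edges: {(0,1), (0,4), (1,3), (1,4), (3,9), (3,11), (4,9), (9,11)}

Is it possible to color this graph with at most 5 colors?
Yes, G is 5-colorable

A valid 5-coloring: color 1: [1, 9]; color 2: [4, 11]; color 3: [0, 3].
(χ(G) = 3 ≤ 5.)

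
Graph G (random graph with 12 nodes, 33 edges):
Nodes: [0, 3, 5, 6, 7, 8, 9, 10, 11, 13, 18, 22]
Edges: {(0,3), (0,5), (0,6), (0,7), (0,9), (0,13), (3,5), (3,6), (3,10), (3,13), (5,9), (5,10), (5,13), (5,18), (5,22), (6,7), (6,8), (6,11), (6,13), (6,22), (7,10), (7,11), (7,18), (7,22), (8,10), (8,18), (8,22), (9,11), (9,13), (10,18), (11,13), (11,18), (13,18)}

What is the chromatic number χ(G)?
Clique number ω(G) = 4 (lower bound: χ ≥ ω).
The clique on [0, 5, 9, 13] has size 4, forcing χ ≥ 4, and the coloring below uses 4 colors, so χ(G) = 4.
A valid 4-coloring: color 1: [7, 8, 13]; color 2: [5, 6]; color 3: [0, 10, 11, 22]; color 4: [3, 9, 18].

χ(G) = 4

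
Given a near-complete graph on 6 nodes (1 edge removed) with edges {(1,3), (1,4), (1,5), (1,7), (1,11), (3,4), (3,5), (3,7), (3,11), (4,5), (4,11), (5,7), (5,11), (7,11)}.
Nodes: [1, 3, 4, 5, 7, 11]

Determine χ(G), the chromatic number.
Clique number ω(G) = 5 (lower bound: χ ≥ ω).
The clique on [1, 3, 4, 5, 11] has size 5, forcing χ ≥ 5, and the coloring below uses 5 colors, so χ(G) = 5.
A valid 5-coloring: color 1: [5]; color 2: [11]; color 3: [3]; color 4: [1]; color 5: [4, 7].

χ(G) = 5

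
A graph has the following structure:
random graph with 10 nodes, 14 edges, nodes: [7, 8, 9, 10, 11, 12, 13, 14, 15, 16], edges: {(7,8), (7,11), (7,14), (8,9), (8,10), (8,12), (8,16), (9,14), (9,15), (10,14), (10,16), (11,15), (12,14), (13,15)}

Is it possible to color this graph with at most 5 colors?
Yes, G is 5-colorable

A valid 5-coloring: color 1: [8, 11, 13, 14]; color 2: [7, 10, 12, 15]; color 3: [9, 16].
(χ(G) = 3 ≤ 5.)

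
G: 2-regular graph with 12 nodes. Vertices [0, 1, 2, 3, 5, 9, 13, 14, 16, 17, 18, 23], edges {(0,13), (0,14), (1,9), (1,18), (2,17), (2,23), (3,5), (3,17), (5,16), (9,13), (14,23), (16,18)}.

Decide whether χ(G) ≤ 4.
A valid 4-coloring: color 1: [1, 2, 3, 13, 14, 16]; color 2: [0, 5, 9, 17, 18, 23].
(χ(G) = 2 ≤ 4.)

Yes, G is 4-colorable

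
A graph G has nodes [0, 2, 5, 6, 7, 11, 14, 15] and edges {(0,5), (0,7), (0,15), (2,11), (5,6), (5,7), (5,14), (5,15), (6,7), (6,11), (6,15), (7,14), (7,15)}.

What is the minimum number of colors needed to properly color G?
χ(G) = 4

Clique number ω(G) = 4 (lower bound: χ ≥ ω).
The clique on [0, 5, 7, 15] has size 4, forcing χ ≥ 4, and the coloring below uses 4 colors, so χ(G) = 4.
A valid 4-coloring: color 1: [5, 11]; color 2: [2, 7]; color 3: [14, 15]; color 4: [0, 6].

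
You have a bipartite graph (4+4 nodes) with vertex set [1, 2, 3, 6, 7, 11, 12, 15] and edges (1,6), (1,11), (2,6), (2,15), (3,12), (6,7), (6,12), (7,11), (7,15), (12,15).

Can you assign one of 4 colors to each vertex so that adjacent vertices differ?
Yes, G is 4-colorable

A valid 4-coloring: color 1: [3, 6, 11, 15]; color 2: [1, 2, 7, 12].
(χ(G) = 2 ≤ 4.)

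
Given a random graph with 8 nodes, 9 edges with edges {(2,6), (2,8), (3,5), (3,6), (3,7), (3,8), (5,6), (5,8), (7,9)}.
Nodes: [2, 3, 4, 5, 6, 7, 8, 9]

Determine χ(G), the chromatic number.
Clique number ω(G) = 3 (lower bound: χ ≥ ω).
The clique on [3, 5, 8] has size 3, forcing χ ≥ 3, and the coloring below uses 3 colors, so χ(G) = 3.
A valid 3-coloring: color 1: [2, 3, 4, 9]; color 2: [6, 7, 8]; color 3: [5].

χ(G) = 3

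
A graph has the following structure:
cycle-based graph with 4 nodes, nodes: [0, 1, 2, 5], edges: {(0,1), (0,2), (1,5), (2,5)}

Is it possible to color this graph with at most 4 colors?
A valid 4-coloring: color 1: [0, 5]; color 2: [1, 2].
(χ(G) = 2 ≤ 4.)

Yes, G is 4-colorable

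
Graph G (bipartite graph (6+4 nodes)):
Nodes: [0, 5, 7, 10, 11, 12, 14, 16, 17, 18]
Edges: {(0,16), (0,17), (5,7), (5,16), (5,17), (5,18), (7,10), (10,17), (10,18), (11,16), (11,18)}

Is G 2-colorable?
Yes, G is 2-colorable

A valid 2-coloring: color 1: [0, 5, 10, 11, 12, 14]; color 2: [7, 16, 17, 18].
(χ(G) = 2 ≤ 2.)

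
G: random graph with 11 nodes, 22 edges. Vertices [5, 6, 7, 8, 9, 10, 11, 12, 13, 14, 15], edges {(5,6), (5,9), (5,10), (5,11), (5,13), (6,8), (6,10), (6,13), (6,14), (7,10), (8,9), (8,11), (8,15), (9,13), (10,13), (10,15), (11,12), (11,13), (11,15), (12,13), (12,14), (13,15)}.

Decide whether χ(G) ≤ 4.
A valid 4-coloring: color 1: [7, 8, 13, 14]; color 2: [6, 9, 11]; color 3: [5, 12, 15]; color 4: [10].
(χ(G) = 4 ≤ 4.)

Yes, G is 4-colorable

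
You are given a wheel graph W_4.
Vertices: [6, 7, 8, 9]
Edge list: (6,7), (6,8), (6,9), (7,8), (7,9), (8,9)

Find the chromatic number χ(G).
Clique number ω(G) = 4 (lower bound: χ ≥ ω).
The clique on [6, 7, 8, 9] has size 4, forcing χ ≥ 4, and the coloring below uses 4 colors, so χ(G) = 4.
A valid 4-coloring: color 1: [8]; color 2: [6]; color 3: [9]; color 4: [7].

χ(G) = 4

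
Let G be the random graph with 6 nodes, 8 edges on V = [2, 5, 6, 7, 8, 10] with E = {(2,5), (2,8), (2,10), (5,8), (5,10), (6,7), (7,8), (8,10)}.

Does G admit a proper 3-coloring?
The clique on vertices [2, 5, 8, 10] has size 4 > 3, so it alone needs 4 colors.

No, G is not 3-colorable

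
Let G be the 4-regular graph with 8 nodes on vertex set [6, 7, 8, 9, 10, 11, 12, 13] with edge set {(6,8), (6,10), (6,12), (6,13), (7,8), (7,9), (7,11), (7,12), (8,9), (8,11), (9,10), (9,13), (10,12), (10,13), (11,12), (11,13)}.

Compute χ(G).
Clique number ω(G) = 3 (lower bound: χ ≥ ω).
The clique on [7, 8, 9] has size 3, forcing χ ≥ 3, and the coloring below uses 3 colors, so χ(G) = 3.
A valid 3-coloring: color 1: [7, 10]; color 2: [8, 12, 13]; color 3: [6, 9, 11].

χ(G) = 3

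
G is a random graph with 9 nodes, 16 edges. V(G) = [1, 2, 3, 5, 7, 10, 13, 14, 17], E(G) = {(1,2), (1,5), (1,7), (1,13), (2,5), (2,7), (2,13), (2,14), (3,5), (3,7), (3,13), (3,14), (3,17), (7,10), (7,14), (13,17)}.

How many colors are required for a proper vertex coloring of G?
Clique number ω(G) = 3 (lower bound: χ ≥ ω).
The clique on [3, 13, 17] has size 3, forcing χ ≥ 3, and the coloring below uses 3 colors, so χ(G) = 3.
A valid 3-coloring: color 1: [2, 3, 10]; color 2: [5, 7, 13]; color 3: [1, 14, 17].

χ(G) = 3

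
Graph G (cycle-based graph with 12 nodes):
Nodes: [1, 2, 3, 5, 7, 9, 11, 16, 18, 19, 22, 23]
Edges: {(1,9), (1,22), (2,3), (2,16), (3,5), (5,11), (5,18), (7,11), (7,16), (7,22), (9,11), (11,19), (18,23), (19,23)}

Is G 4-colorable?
A valid 4-coloring: color 1: [3, 11, 16, 18, 22]; color 2: [2, 5, 7, 9, 23]; color 3: [1, 19].
(χ(G) = 3 ≤ 4.)

Yes, G is 4-colorable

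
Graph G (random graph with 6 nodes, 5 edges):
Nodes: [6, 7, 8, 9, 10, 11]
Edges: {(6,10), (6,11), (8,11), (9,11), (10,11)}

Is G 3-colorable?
Yes, G is 3-colorable

A valid 3-coloring: color 1: [7, 11]; color 2: [6, 8, 9]; color 3: [10].
(χ(G) = 3 ≤ 3.)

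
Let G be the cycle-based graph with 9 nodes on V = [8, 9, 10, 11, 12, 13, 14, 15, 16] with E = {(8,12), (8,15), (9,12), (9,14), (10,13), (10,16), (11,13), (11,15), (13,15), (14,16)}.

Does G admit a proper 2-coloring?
No, G is not 2-colorable

The clique on vertices [11, 13, 15] has size 3 > 2, so it alone needs 3 colors.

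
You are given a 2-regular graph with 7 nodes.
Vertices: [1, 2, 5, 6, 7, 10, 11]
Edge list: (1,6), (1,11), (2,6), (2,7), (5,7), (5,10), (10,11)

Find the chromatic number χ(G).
χ(G) = 3

Clique number ω(G) = 2 (lower bound: χ ≥ ω).
Odd cycle [1, 6, 2, 7, 5, 10, 11] needs 3 colors (χ ≥ 3).
The coloring below uses 3 colors, so χ(G) = 3.
A valid 3-coloring: color 1: [1, 2, 10]; color 2: [6, 7, 11]; color 3: [5].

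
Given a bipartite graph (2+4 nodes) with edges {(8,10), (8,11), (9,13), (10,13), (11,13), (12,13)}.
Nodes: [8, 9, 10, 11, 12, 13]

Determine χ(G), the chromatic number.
Clique number ω(G) = 2 (lower bound: χ ≥ ω).
The graph is bipartite (no odd cycle), so 2 colors suffice: χ(G) = 2.
A valid 2-coloring: color 1: [8, 13]; color 2: [9, 10, 11, 12].

χ(G) = 2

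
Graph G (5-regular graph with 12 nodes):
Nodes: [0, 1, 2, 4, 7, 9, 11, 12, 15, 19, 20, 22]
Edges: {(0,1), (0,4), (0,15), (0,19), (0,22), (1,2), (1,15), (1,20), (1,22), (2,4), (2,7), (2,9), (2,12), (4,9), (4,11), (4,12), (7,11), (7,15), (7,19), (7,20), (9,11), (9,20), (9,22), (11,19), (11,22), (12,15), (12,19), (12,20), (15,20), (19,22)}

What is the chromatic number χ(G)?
χ(G) = 4

Clique number ω(G) = 3 (lower bound: χ ≥ ω).
Suppose a proper 3-coloring c exists. The clique [0, 1, 15] takes 3 distinct colors; by symmetry let c(0) = 1, c(1) = 2, c(15) = 3.
- Vertex 20: neighbors [1, 15] already have colors [2, 3] ⇒ c(20) = 1.
- Vertex 7: neighbors [20, 15] already have colors [1, 3] ⇒ c(7) = 2.
- Vertex 12: neighbors [20, 15] already have colors [1, 3] ⇒ c(12) = 2.
- Vertex 4: neighbors [0, 12] already have colors [1, 2] ⇒ c(4) = 3.
- Vertex 9: neighbors [20, 4] already have colors [1, 3] ⇒ c(9) = 2.
- Vertex 11: neighbors [7, 4] already have colors [2, 3] ⇒ c(11) = 1.
- Vertex 19: neighbors [0, 7] already have colors [1, 2] ⇒ c(19) = 3.
- Vertex 22: neighbors [0, 1, 19] already have colors [1, 2, 3] — all 3 colors blocked. Contradiction.
The forced assignments end in a contradiction, so G has no proper 3-coloring (χ ≥ 4).
The coloring below uses 4 colors, so χ(G) = 4.
A valid 4-coloring: color 1: [1, 9, 19]; color 2: [0, 2, 11, 20]; color 3: [7, 12, 22]; color 4: [4, 15].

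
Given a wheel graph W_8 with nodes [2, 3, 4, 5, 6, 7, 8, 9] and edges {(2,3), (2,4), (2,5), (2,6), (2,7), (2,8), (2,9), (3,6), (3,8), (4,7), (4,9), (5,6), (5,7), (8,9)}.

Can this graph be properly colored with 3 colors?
Odd cycle [9, 4, 7, 5, 6, 3, 8] needs 3 colors (χ ≥ 3).
Vertex 2 is adjacent to every vertex of [3, 4, 5, 6, 7, 8, 9], which already need 3 colors among themselves, so 2 needs a new color (χ ≥ 4).
Hence χ(G) ≥ 4 > 3, so no proper 3-coloring exists.

No, G is not 3-colorable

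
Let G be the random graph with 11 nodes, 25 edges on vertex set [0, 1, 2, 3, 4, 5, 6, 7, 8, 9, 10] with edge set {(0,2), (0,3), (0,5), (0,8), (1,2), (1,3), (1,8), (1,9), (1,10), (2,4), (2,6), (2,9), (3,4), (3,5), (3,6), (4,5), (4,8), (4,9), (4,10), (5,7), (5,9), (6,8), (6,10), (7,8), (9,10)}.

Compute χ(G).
χ(G) = 3

Clique number ω(G) = 3 (lower bound: χ ≥ ω).
The clique on [0, 3, 5] has size 3, forcing χ ≥ 3, and the coloring below uses 3 colors, so χ(G) = 3.
A valid 3-coloring: color 1: [0, 1, 4, 6, 7]; color 2: [3, 8, 9]; color 3: [2, 5, 10].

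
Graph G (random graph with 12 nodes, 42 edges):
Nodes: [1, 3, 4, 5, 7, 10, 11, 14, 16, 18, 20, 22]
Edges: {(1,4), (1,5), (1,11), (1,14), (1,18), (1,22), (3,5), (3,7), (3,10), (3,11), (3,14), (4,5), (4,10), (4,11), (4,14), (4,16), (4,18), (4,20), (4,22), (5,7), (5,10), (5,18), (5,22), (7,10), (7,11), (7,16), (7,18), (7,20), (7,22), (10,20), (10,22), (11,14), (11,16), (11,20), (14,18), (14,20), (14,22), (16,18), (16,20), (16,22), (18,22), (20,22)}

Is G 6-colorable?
Yes, G is 6-colorable

A valid 6-coloring: color 1: [4, 7]; color 2: [11, 22]; color 3: [5, 14, 16]; color 4: [3, 18, 20]; color 5: [1, 10].
(χ(G) = 5 ≤ 6.)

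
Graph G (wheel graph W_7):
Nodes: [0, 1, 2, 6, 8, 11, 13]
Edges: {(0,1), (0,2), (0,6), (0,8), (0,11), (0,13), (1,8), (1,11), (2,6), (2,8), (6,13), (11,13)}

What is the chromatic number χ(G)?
χ(G) = 3

Clique number ω(G) = 3 (lower bound: χ ≥ ω).
The clique on [0, 1, 8] has size 3, forcing χ ≥ 3, and the coloring below uses 3 colors, so χ(G) = 3.
A valid 3-coloring: color 1: [0]; color 2: [6, 8, 11]; color 3: [1, 2, 13].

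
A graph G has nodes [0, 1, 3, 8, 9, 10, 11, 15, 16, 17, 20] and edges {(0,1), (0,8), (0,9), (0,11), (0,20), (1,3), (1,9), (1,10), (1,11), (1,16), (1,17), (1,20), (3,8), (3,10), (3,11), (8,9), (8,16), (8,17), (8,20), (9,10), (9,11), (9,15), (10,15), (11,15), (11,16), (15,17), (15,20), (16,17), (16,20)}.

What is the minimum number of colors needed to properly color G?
Clique number ω(G) = 4 (lower bound: χ ≥ ω).
The clique on [0, 1, 9, 11] has size 4, forcing χ ≥ 4, and the coloring below uses 4 colors, so χ(G) = 4.
A valid 4-coloring: color 1: [1, 8, 15]; color 2: [10, 11, 17, 20]; color 3: [3, 9, 16]; color 4: [0].

χ(G) = 4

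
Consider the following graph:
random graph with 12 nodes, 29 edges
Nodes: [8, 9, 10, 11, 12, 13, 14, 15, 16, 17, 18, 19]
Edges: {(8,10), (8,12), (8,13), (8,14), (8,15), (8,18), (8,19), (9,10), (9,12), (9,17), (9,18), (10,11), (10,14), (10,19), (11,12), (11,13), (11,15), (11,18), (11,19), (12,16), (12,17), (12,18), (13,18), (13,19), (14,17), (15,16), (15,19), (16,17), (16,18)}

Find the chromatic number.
Clique number ω(G) = 3 (lower bound: χ ≥ ω).
Suppose a proper 3-coloring c exists. The clique [8, 10, 14] takes 3 distinct colors; by symmetry let c(8) = 1, c(10) = 2, c(14) = 3.
- Vertex 19: neighbors [8, 10] already have colors [1, 2] ⇒ c(19) = 3.
- Vertex 11: neighbors [10, 19] already have colors [2, 3] ⇒ c(11) = 1.
- Vertex 13: neighbors [8, 19] already have colors [1, 3] ⇒ c(13) = 2.
- Vertex 18: neighbors [8, 13] already have colors [1, 2] ⇒ c(18) = 3.
- Vertex 12: neighbors [8, 18] already have colors [1, 3] ⇒ c(12) = 2.
- Vertex 16: neighbors [12, 18] already have colors [2, 3] ⇒ c(16) = 1.
- Vertex 17: neighbors [16, 12, 14] already have colors [1, 2, 3] — all 3 colors blocked. Contradiction.
The forced assignments end in a contradiction, so G has no proper 3-coloring (χ ≥ 4).
The coloring below uses 4 colors, so χ(G) = 4.
A valid 4-coloring: color 1: [8, 9, 11, 16]; color 2: [10, 12, 13, 15]; color 3: [17, 18, 19]; color 4: [14].

χ(G) = 4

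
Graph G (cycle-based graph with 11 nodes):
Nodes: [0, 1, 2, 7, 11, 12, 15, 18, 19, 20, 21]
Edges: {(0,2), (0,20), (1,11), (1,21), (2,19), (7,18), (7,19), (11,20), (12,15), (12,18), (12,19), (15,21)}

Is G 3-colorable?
Yes, G is 3-colorable

A valid 3-coloring: color 1: [1, 15, 18, 19, 20]; color 2: [0, 7, 11, 12, 21]; color 3: [2].
(χ(G) = 3 ≤ 3.)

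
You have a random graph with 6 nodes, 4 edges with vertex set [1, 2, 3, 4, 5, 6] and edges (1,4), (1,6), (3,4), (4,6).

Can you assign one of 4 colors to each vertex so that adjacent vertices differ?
Yes, G is 4-colorable

A valid 4-coloring: color 1: [2, 4, 5]; color 2: [3, 6]; color 3: [1].
(χ(G) = 3 ≤ 4.)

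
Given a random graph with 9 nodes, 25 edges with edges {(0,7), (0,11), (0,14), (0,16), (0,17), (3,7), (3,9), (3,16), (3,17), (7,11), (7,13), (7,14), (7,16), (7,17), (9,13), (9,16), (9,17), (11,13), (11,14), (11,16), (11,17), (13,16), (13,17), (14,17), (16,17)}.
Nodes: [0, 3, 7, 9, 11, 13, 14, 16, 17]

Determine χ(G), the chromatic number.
χ(G) = 5

Clique number ω(G) = 5 (lower bound: χ ≥ ω).
The clique on [0, 7, 11, 16, 17] has size 5, forcing χ ≥ 5, and the coloring below uses 5 colors, so χ(G) = 5.
A valid 5-coloring: color 1: [17]; color 2: [14, 16]; color 3: [7, 9]; color 4: [3, 11]; color 5: [0, 13].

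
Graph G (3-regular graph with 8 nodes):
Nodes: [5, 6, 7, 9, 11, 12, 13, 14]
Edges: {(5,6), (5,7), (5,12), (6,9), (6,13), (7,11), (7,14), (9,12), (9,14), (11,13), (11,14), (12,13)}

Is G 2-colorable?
No, G is not 2-colorable

The clique on vertices [7, 11, 14] has size 3 > 2, so it alone needs 3 colors.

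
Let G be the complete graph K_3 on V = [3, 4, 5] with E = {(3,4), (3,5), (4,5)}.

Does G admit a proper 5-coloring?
A valid 5-coloring: color 1: [5]; color 2: [4]; color 3: [3].
(χ(G) = 3 ≤ 5.)

Yes, G is 5-colorable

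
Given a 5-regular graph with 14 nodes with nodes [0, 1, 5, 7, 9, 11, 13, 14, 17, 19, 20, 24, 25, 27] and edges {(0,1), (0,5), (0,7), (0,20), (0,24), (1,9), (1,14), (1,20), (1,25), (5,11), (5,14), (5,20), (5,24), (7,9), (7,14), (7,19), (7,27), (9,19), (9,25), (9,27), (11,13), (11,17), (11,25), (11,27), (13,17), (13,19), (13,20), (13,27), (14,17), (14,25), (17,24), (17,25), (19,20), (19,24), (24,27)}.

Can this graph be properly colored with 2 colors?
The clique on vertices [0, 1, 20] has size 3 > 2, so it alone needs 3 colors.

No, G is not 2-colorable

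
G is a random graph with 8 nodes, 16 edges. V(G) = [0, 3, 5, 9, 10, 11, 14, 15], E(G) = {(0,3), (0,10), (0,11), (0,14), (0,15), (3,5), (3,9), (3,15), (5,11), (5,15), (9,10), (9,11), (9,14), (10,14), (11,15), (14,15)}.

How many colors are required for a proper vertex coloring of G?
Clique number ω(G) = 3 (lower bound: χ ≥ ω).
The clique on [0, 10, 14] has size 3, forcing χ ≥ 3, and the coloring below uses 3 colors, so χ(G) = 3.
A valid 3-coloring: color 1: [10, 15]; color 2: [0, 5, 9]; color 3: [3, 11, 14].

χ(G) = 3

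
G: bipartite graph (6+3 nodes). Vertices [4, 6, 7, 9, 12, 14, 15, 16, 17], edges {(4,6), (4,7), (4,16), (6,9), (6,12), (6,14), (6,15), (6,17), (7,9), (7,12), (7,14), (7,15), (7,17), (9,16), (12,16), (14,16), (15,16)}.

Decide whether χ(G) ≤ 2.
A valid 2-coloring: color 1: [6, 7, 16]; color 2: [4, 9, 12, 14, 15, 17].
(χ(G) = 2 ≤ 2.)

Yes, G is 2-colorable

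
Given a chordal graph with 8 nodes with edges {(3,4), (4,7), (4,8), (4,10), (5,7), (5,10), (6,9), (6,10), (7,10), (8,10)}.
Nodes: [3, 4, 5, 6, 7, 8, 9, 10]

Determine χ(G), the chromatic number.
Clique number ω(G) = 3 (lower bound: χ ≥ ω).
The clique on [4, 8, 10] has size 3, forcing χ ≥ 3, and the coloring below uses 3 colors, so χ(G) = 3.
A valid 3-coloring: color 1: [3, 9, 10]; color 2: [4, 5, 6]; color 3: [7, 8].

χ(G) = 3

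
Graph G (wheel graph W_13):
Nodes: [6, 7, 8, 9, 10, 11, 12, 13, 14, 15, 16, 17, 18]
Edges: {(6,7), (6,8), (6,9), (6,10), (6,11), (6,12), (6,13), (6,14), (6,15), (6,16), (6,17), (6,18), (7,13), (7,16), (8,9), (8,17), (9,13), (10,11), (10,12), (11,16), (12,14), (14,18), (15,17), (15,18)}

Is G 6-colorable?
A valid 6-coloring: color 1: [6]; color 2: [8, 10, 13, 14, 15, 16]; color 3: [7, 9, 11, 12, 17, 18].
(χ(G) = 3 ≤ 6.)

Yes, G is 6-colorable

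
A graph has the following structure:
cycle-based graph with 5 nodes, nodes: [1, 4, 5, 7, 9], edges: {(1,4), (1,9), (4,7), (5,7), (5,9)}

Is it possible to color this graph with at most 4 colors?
A valid 4-coloring: color 1: [7, 9]; color 2: [4, 5]; color 3: [1].
(χ(G) = 3 ≤ 4.)

Yes, G is 4-colorable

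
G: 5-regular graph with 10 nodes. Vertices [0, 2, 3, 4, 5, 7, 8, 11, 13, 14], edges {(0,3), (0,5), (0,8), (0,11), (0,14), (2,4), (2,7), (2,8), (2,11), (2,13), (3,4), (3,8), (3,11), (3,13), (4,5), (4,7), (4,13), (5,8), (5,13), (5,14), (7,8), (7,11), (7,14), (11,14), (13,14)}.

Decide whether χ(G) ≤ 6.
Yes, G is 6-colorable

A valid 6-coloring: color 1: [0, 7, 13]; color 2: [4, 8, 11]; color 3: [2, 3, 14]; color 4: [5].
(χ(G) = 4 ≤ 6.)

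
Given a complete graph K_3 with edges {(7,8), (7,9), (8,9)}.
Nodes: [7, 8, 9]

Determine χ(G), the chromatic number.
Clique number ω(G) = 3 (lower bound: χ ≥ ω).
The clique on [7, 8, 9] has size 3, forcing χ ≥ 3, and the coloring below uses 3 colors, so χ(G) = 3.
A valid 3-coloring: color 1: [9]; color 2: [7]; color 3: [8].

χ(G) = 3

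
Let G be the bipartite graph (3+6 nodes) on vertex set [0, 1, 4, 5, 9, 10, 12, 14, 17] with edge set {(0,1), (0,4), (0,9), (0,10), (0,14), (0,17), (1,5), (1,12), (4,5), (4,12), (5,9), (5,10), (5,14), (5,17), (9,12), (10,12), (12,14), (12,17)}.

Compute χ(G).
Clique number ω(G) = 2 (lower bound: χ ≥ ω).
The graph is bipartite (no odd cycle), so 2 colors suffice: χ(G) = 2.
A valid 2-coloring: color 1: [0, 5, 12]; color 2: [1, 4, 9, 10, 14, 17].

χ(G) = 2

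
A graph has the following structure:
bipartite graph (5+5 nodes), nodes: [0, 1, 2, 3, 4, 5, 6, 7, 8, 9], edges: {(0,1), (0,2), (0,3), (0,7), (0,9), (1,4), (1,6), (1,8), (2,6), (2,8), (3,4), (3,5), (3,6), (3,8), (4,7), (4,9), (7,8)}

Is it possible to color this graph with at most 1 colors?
Edge (0,1) forces its endpoints to differ, so 1 color is not enough.

No, G is not 1-colorable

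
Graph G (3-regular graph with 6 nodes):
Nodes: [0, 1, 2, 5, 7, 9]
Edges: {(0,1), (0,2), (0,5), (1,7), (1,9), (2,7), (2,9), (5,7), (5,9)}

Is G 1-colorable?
No, G is not 1-colorable

Edge (0,1) forces its endpoints to differ, so 1 color is not enough.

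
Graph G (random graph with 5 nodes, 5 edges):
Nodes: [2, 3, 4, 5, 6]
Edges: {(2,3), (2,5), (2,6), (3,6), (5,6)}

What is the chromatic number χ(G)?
Clique number ω(G) = 3 (lower bound: χ ≥ ω).
The clique on [2, 3, 6] has size 3, forcing χ ≥ 3, and the coloring below uses 3 colors, so χ(G) = 3.
A valid 3-coloring: color 1: [2, 4]; color 2: [6]; color 3: [3, 5].

χ(G) = 3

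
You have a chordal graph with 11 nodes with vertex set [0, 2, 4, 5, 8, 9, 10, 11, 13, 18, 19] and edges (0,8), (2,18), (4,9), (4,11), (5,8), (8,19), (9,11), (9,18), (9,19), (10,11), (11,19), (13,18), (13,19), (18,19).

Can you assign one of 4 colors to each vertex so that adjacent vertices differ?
A valid 4-coloring: color 1: [0, 2, 4, 5, 10, 19]; color 2: [8, 11, 18]; color 3: [9, 13].
(χ(G) = 3 ≤ 4.)

Yes, G is 4-colorable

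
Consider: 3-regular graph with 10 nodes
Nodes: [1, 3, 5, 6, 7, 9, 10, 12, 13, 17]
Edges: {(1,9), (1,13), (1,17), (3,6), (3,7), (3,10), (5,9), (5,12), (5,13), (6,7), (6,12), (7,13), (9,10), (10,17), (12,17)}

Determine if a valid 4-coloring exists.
Yes, G is 4-colorable

A valid 4-coloring: color 1: [1, 5, 7, 10]; color 2: [6, 9, 13, 17]; color 3: [3, 12].
(χ(G) = 3 ≤ 4.)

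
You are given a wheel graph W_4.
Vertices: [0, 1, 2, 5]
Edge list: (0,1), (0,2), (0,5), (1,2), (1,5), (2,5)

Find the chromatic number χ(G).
Clique number ω(G) = 4 (lower bound: χ ≥ ω).
The clique on [0, 1, 2, 5] has size 4, forcing χ ≥ 4, and the coloring below uses 4 colors, so χ(G) = 4.
A valid 4-coloring: color 1: [1]; color 2: [2]; color 3: [5]; color 4: [0].

χ(G) = 4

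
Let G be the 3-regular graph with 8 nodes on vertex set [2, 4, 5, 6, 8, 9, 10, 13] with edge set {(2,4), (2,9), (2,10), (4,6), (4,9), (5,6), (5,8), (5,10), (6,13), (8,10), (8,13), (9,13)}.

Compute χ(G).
χ(G) = 3

Clique number ω(G) = 3 (lower bound: χ ≥ ω).
The clique on [2, 4, 9] has size 3, forcing χ ≥ 3, and the coloring below uses 3 colors, so χ(G) = 3.
A valid 3-coloring: color 1: [2, 5, 13]; color 2: [4, 8]; color 3: [6, 9, 10].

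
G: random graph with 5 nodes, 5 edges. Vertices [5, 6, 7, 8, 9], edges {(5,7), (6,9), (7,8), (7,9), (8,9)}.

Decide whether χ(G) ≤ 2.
The clique on vertices [7, 8, 9] has size 3 > 2, so it alone needs 3 colors.

No, G is not 2-colorable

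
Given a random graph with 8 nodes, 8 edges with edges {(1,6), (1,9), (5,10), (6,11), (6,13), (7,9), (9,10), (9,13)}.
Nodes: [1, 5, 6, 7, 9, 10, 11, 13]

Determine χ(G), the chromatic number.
Clique number ω(G) = 2 (lower bound: χ ≥ ω).
The graph is bipartite (no odd cycle), so 2 colors suffice: χ(G) = 2.
A valid 2-coloring: color 1: [5, 6, 9]; color 2: [1, 7, 10, 11, 13].

χ(G) = 2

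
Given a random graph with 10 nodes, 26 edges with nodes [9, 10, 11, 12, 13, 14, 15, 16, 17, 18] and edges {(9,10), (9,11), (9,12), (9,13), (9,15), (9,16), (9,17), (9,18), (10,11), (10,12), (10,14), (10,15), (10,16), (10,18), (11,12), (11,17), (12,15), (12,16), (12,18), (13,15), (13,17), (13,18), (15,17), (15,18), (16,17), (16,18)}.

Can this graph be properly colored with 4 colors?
The clique on vertices [9, 10, 12, 16, 18] has size 5 > 4, so it alone needs 5 colors.

No, G is not 4-colorable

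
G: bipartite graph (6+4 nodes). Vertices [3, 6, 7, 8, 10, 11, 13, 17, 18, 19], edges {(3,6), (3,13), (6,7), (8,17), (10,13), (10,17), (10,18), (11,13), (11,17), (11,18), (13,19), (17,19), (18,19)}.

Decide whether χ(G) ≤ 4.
A valid 4-coloring: color 1: [6, 13, 17, 18]; color 2: [3, 7, 8, 10, 11, 19].
(χ(G) = 2 ≤ 4.)

Yes, G is 4-colorable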